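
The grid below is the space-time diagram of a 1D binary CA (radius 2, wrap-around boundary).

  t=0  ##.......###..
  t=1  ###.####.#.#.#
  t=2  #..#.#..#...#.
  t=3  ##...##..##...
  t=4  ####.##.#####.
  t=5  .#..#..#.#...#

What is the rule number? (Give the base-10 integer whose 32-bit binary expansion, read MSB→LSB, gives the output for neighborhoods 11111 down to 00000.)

488283075

  nb #####: next=.  (t=4,i=10, bit31=0)
  nb ####.: next=.  (t=1,i=1, bit30=0)
  nb ###.#: next=.  (t=1,i=2, bit29=0)
  nb ###..: next=#  (t=0,i=11, bit28=1)
  nb ##.##: next=#  (t=1,i=3, bit27=1)
  nb ##.#.: next=#  (t=1,i=8, bit26=1)
  nb ##..#: next=.  (t=0,i=12, bit25=0)
  nb ##...: next=#  (t=0,i=2, bit24=1)
  nb #.###: next=.  (t=1,i=4, bit23=0)
  nb #.##.: next=.  (t=4,i=5, bit22=0)
  nb #.#.#: next=.  (t=1,i=9, bit21=0)
  nb #.#..: next=#  (t=2,i=0, bit20=1)
  nb #..##: next=#  (t=0,i=13, bit19=1)
  nb #..#.: next=.  (t=2,i=2, bit18=0)
  nb #...#: next=#  (t=2,i=10, bit17=1)
  nb #....: next=.  (t=0,i=3, bit16=0)
  nb .####: next=#  (t=1,i=0, bit15=1)
  nb .###.: next=.  (t=0,i=10, bit14=0)
  nb .##.#: next=.  (t=4,i=6, bit13=0)
  nb .##..: next=#  (t=0,i=1, bit12=1)
  nb .#.##: next=#  (t=1,i=12, bit11=1)
  nb .#.#.: next=.  (t=1,i=10, bit10=0)
  nb .#..#: next=#  (t=2,i=1, bit9=1)
  nb .#...: next=#  (t=2,i=9, bit8=1)
  nb ..###: next=#  (t=0,i=9, bit7=1)
  nb ..##.: next=#  (t=0,i=0, bit6=1)
  nb ..#.#: next=.  (t=2,i=3, bit5=0)
  nb ..#..: next=.  (t=2,i=8, bit4=0)
  nb ...##: next=.  (t=0,i=8, bit3=0)
  nb ...#.: next=.  (t=2,i=11, bit2=0)
  nb ....#: next=#  (t=0,i=7, bit1=1)
  nb .....: next=#  (t=0,i=4, bit0=1)
  bits 00011101000110101001101111000011 = 488283075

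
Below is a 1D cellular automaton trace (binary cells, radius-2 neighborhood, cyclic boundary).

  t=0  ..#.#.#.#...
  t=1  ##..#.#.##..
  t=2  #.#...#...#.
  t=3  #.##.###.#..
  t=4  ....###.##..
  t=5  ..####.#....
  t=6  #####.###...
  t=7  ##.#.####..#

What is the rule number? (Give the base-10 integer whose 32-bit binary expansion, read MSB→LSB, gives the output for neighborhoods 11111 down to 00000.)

  #####|.  b31=0 t=6,i=2
  ####.|#  b30=1 t=5,i=4
  ###.#|.  b29=0 t=3,i=7
  ###..|#  b28=1 t=6,i=8
  ##.##|#  b27=1 t=3,i=4
  ##.#.|#  b26=1 t=3,i=8
  ##..#|#  b25=1 t=1,i=2
  ##...|.  b24=0 t=4,i=10
  #.###|#  b23=1 t=3,i=5
  #.##.|.  b22=0 t=1,i=8
  #.#.#|#  b21=1 t=0,i=4
  #.#..|#  b20=1 t=0,i=8
  #..##|.  b19=0 t=1,i=11
  #..#.|.  b18=0 t=1,i=3
  #...#|.  b17=0 t=2,i=4
  #....|.  b16=0 t=0,i=10
  .####|#  b15=1 t=5,i=3
  .###.|#  b14=1 t=3,i=6
  .##.#|.  b13=0 t=3,i=3
  .##..|.  b12=0 t=1,i=1
  .#.##|.  b11=0 t=1,i=7
  .#.#.|.  b10=0 t=0,i=3
  .#..#|.  b9=0 t=3,i=10
  .#...|#  b8=1 t=0,i=9
  ..###|#  b7=1 t=4,i=4
  ..##.|#  b6=1 t=1,i=0
  ..#.#|.  b5=0 t=0,i=2
  ..#..|#  b4=1 t=2,i=6
  ...##|#  b3=1 t=4,i=3
  ...#.|#  b2=1 t=0,i=1
  ....#|#  b1=1 t=0,i=0
  .....|.  b0=0 t=0,i=11
  bits 01011110101100001100000111011110 = 1588642270

1588642270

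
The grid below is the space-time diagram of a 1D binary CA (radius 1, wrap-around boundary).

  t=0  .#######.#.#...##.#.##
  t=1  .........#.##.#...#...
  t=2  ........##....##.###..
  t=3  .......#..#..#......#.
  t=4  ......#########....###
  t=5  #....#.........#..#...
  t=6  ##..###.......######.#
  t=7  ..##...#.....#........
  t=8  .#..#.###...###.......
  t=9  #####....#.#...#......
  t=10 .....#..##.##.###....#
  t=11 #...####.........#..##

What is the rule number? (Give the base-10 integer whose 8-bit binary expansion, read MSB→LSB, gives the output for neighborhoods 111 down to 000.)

22

  nb ###: next=.  (t=0,i=2, bit7=0)
  nb ##.: next=.  (t=0,i=7, bit6=0)
  nb #.#: next=.  (t=0,i=0, bit5=0)
  nb #..: next=#  (t=0,i=12, bit4=1)
  nb .##: next=.  (t=0,i=1, bit3=0)
  nb .#.: next=#  (t=0,i=9, bit2=1)
  nb ..#: next=#  (t=0,i=14, bit1=1)
  nb ...: next=.  (t=0,i=13, bit0=0)
  bits 00010110 = 22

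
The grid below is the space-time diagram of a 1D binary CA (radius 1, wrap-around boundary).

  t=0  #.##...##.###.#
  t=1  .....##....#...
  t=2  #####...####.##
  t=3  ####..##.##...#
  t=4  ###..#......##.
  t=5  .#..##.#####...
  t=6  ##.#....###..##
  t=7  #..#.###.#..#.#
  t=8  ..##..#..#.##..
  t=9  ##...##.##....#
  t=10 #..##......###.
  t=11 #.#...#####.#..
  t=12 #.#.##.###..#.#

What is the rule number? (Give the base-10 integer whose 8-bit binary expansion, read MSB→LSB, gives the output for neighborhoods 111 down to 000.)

  ### -> #   bit 7 = 1  t=0,i=11
  ##. -> .   bit 6 = 0  t=0,i=0
  #.# -> .   bit 5 = 0  t=0,i=1
  #.. -> .   bit 4 = 0  t=0,i=4
  .## -> .   bit 3 = 0  t=0,i=2
  .#. -> #   bit 2 = 1  t=1,i=11
  ..# -> #   bit 1 = 1  t=0,i=6
  ... -> #   bit 0 = 1  t=0,i=5
  bits 10000111 = 135

135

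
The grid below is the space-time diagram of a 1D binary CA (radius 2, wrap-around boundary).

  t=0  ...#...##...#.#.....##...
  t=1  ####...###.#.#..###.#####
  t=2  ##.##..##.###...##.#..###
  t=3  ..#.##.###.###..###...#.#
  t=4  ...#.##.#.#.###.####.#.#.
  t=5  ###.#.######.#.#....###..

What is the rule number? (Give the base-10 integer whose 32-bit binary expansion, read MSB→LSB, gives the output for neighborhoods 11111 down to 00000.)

2669771991

  #####|#  b31=1 t=1,i=0
  ####.|.  b30=0 t=1,i=2
  ###.#|.  b29=0 t=1,i=9
  ###..|#  b28=1 t=1,i=3
  ##.##|#  b27=1 t=1,i=19
  ##.#.|#  b26=1 t=1,i=10
  ##..#|#  b25=1 t=2,i=5
  ##...|#  b24=1 t=0,i=9
  #.###|.  b23=0 t=1,i=20
  #.##.|.  b22=0 t=2,i=3
  #.#.#|#  b21=1 t=1,i=11
  #.#..|.  b20=0 t=0,i=14
  #..##|.  b19=0 t=1,i=15
  #..#.|.  b18=0 t=3,i=1
  #...#|.  b17=0 t=0,i=5
  #....|#  b16=1 t=0,i=16
  .####|.  b15=0 t=1,i=21
  .###.|#  b14=1 t=1,i=8
  .##.#|#  b13=1 t=2,i=8
  .##..|#  b12=1 t=0,i=8
  .#.##|#  b11=1 t=3,i=3
  .#.#.|#  b10=1 t=0,i=13
  .#..#|.  b9=0 t=1,i=14
  .#...|.  b8=0 t=0,i=4
  ..###|#  b7=1 t=1,i=7
  ..##.|#  b6=1 t=0,i=7
  ..#.#|.  b5=0 t=0,i=12
  ..#..|#  b4=1 t=0,i=3
  ...##|.  b3=0 t=0,i=6
  ...#.|#  b2=1 t=0,i=2
  ....#|#  b1=1 t=0,i=1
  .....|#  b0=1 t=0,i=0
  bits 10011111001000010111110011010111 = 2669771991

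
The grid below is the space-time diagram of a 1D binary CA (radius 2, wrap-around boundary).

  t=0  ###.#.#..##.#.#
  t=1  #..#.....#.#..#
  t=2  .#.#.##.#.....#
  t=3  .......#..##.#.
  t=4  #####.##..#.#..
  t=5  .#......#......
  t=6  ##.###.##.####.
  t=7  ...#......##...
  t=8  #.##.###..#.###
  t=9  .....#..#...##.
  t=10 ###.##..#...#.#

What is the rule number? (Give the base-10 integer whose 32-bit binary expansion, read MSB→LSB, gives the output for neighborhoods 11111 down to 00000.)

125927509

  [31] ##### => .  t=4,i=2
  [30] ####. => .  t=0,i=1
  [29] ###.# => .  t=0,i=2
  [28] ###.. => .  t=8,i=7
  [27] ##.## => .  t=4,i=5
  [26] ##.#. => #  t=0,i=3
  [25] ##..# => #  t=1,i=1
  [24] ##... => #  t=7,i=12
  [23] #.### => #  t=0,i=14
  [22] #.##. => .  t=2,i=5
  [21] #.#.# => .  t=0,i=4
  [20] #.#.. => .  t=0,i=6
  [19] #..## => .  t=0,i=8
  [18] #..#. => .  t=1,i=2
  [17] #...# => .  t=9,i=10
  [16] #.... => #  t=1,i=5
  [15] .#### => #  t=0,i=0
  [14] .###. => .  t=6,i=4
  [13] .##.# => .  t=0,i=10
  [12] .##.. => .  t=1,i=0
  [11] .#.## => .  t=0,i=13
  [10] .#.#. => .  t=0,i=5
  [9] .#..# => .  t=0,i=7
  [8] .#... => .  t=1,i=4
  [7] ..### => .  t=4,i=0
  [6] ..##. => #  t=0,i=9
  [5] ..#.# => .  t=1,i=9
  [4] ..#.. => #  t=1,i=3
  [3] ...## => .  t=7,i=9
  [2] ...#. => #  t=1,i=8
  [1] ....# => .  t=1,i=7
  [0] ..... => #  t=1,i=6
  bits 00000111100000011000000001010101 = 125927509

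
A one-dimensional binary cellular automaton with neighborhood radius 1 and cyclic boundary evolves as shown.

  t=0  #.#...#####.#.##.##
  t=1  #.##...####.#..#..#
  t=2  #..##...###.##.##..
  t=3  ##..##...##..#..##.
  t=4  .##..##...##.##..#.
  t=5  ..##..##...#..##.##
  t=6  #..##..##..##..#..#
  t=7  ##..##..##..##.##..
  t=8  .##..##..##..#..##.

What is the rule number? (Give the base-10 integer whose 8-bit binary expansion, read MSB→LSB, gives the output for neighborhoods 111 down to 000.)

  nb ###: next=#  (t=0,i=7, bit7=1)
  nb ##.: next=#  (t=0,i=0, bit6=1)
  nb #.#: next=.  (t=0,i=1, bit5=0)
  nb #..: next=#  (t=0,i=3, bit4=1)
  nb .##: next=.  (t=0,i=6, bit3=0)
  nb .#.: next=#  (t=0,i=2, bit2=1)
  nb ..#: next=.  (t=0,i=5, bit1=0)
  nb ...: next=.  (t=0,i=4, bit0=0)
  bits 11010100 = 212

212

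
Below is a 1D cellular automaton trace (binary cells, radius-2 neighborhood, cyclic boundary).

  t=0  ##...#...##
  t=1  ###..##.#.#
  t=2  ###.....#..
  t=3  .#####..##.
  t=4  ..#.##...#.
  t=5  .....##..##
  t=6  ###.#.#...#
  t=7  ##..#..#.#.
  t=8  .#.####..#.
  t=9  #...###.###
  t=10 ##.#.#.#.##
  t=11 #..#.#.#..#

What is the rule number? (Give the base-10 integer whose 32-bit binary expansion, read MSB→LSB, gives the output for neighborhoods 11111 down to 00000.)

  [31] ##### => .  t=3,i=3
  [30] ####. => #  t=0,i=0
  [29] ###.# => .  t=6,i=2
  [28] ###.. => #  t=0,i=1
  [27] ##.## => #  t=9,i=7
  [26] ##.#. => .  t=1,i=7
  [25] ##..# => .  t=1,i=3
  [24] ##... => #  t=0,i=2
  [23] #.### => .  t=1,i=10
  [22] #.##. => .  t=4,i=4
  [21] #.#.# => #  t=1,i=8
  [20] #.#.. => .  t=6,i=6
  [19] #..## => .  t=1,i=4
  [18] #..#. => #  t=7,i=3
  [17] #...# => .  t=0,i=3
  [16] #.... => #  t=2,i=4
  [15] .#### => #  t=0,i=10
  [14] .###. => #  t=2,i=1
  [13] .##.# => .  t=1,i=6
  [12] .##.. => #  t=3,i=9
  [11] .#.## => .  t=1,i=9
  [10] .#.#. => .  t=6,i=5
  [9] .#..# => #  t=2,i=9
  [8] .#... => #  t=0,i=6
  [7] ..### => .  t=0,i=9
  [6] ..##. => .  t=1,i=5
  [5] ..#.# => .  t=4,i=2
  [4] ..#.. => #  t=0,i=5
  [3] ...## => #  t=0,i=8
  [2] ...#. => .  t=0,i=4
  [1] ....# => .  t=2,i=6
  [0] ..... => #  t=2,i=5
  bits 01011001001001011101001100011001 = 1495651097

1495651097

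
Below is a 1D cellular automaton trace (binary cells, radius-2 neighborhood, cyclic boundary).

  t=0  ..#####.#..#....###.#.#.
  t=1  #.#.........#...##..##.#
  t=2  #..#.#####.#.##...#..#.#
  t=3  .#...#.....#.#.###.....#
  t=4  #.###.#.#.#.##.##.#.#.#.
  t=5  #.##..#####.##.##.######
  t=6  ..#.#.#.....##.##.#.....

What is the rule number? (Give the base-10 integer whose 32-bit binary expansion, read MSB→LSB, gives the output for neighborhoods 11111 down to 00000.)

65168773

  #####|.  b31=0 t=0,i=4
  ####.|.  b30=0 t=0,i=5
  ###.#|.  b29=0 t=0,i=6
  ###..|.  b28=0 t=3,i=17
  ##.##|.  b27=0 t=1,i=22
  ##.#.|.  b26=0 t=0,i=7
  ##..#|#  b25=1 t=1,i=18
  ##...|#  b24=1 t=2,i=15
  #.###|#  b23=1 t=2,i=5
  #.##.|#  b22=1 t=1,i=23
  #.#.#|#  b21=1 t=0,i=20
  #.#..|.  b20=0 t=0,i=8
  #..##|.  b19=0 t=1,i=19
  #..#.|.  b18=0 t=0,i=10
  #...#|#  b17=1 t=0,i=0
  #....|.  b16=0 t=0,i=13
  .####|.  b15=0 t=0,i=3
  .###.|#  b14=1 t=0,i=17
  .##.#|#  b13=1 t=1,i=0
  .##..|.  b12=0 t=1,i=17
  .#.##|.  b11=0 t=2,i=4
  .#.#.|#  b10=1 t=0,i=21
  .#..#|.  b9=0 t=0,i=9
  .#...|#  b8=1 t=0,i=12
  ..###|#  b7=1 t=0,i=2
  ..##.|.  b6=0 t=1,i=16
  ..#.#|.  b5=0 t=2,i=3
  ..#..|.  b4=0 t=0,i=11
  ...##|.  b3=0 t=0,i=1
  ...#.|#  b2=1 t=1,i=11
  ....#|.  b1=0 t=0,i=14
  .....|#  b0=1 t=1,i=5
  bits 00000011111000100110010110000101 = 65168773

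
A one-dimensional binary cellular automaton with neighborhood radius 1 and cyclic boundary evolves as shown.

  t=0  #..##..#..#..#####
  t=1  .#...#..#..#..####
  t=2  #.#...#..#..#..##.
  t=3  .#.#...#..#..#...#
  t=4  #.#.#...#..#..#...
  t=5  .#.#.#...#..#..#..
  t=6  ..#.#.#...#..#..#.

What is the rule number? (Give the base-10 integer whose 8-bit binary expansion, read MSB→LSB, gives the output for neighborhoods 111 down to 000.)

176

  ### -> #   bit 7 = 1  t=0,i=14
  ##. -> .   bit 6 = 0  t=0,i=0
  #.# -> #   bit 5 = 1  t=1,i=0
  #.. -> #   bit 4 = 1  t=0,i=1
  .## -> .   bit 3 = 0  t=0,i=3
  .#. -> .   bit 2 = 0  t=0,i=7
  ..# -> .   bit 1 = 0  t=0,i=2
  ... -> .   bit 0 = 0  t=1,i=3
  bits 10110000 = 176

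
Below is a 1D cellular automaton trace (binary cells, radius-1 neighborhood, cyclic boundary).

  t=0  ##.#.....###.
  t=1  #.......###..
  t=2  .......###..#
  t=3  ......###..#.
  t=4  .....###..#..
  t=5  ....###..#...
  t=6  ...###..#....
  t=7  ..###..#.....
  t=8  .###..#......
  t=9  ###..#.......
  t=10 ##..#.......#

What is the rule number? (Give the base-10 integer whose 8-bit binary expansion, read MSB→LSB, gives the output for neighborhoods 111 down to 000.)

  [7] ### => #  t=0,i=10
  [6] ##. => .  t=0,i=1
  [5] #.# => .  t=0,i=2
  [4] #.. => .  t=0,i=4
  [3] .## => #  t=0,i=0
  [2] .#. => .  t=0,i=3
  [1] ..# => #  t=0,i=8
  [0] ... => .  t=0,i=5
  bits 10001010 = 138

138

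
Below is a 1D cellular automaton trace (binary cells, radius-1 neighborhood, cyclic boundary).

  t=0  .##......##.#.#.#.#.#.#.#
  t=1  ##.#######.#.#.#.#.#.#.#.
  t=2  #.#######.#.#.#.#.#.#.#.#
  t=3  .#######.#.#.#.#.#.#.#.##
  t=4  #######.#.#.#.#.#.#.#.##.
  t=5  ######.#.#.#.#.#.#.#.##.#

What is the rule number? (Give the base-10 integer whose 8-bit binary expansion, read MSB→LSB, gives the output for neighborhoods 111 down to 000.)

187

  [7] ### => #  t=1,i=4
  [6] ##. => .  t=0,i=2
  [5] #.# => #  t=0,i=0
  [4] #.. => #  t=0,i=3
  [3] .## => #  t=0,i=1
  [2] .#. => .  t=0,i=12
  [1] ..# => #  t=0,i=8
  [0] ... => #  t=0,i=4
  bits 10111011 = 187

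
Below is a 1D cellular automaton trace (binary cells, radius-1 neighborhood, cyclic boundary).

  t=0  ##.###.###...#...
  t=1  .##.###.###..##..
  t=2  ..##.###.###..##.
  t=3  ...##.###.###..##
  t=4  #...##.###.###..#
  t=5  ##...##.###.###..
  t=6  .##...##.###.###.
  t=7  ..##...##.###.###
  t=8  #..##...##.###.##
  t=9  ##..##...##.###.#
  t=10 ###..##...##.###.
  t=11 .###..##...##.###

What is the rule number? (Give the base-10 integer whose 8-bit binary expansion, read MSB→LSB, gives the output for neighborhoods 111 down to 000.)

244

  ### -> #   bit 7 = 1  t=0,i=4
  ##. -> #   bit 6 = 1  t=0,i=1
  #.# -> #   bit 5 = 1  t=0,i=2
  #.. -> #   bit 4 = 1  t=0,i=10
  .## -> .   bit 3 = 0  t=0,i=0
  .#. -> #   bit 2 = 1  t=0,i=13
  ..# -> .   bit 1 = 0  t=0,i=12
  ... -> .   bit 0 = 0  t=0,i=11
  bits 11110100 = 244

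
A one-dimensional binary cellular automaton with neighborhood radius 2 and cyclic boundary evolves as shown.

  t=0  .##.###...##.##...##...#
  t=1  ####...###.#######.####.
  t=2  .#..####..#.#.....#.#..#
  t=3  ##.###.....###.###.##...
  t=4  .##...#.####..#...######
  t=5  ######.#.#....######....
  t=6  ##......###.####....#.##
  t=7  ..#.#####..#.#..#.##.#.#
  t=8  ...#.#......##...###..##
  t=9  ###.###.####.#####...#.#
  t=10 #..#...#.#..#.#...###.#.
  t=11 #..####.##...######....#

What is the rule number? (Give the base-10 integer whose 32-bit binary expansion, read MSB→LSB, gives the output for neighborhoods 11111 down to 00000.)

156941727

  nb #####: next=.  (t=1,i=13, bit31=0)
  nb ####.: next=.  (t=1,i=2, bit30=0)
  nb ###.#: next=.  (t=1,i=9, bit29=0)
  nb ###..: next=.  (t=0,i=6, bit28=0)
  nb ##.##: next=#  (t=0,i=3, bit27=1)
  nb ##.#.: next=.  (t=5,i=6, bit26=0)
  nb ##..#: next=.  (t=2,i=8, bit25=0)
  nb ##...: next=#  (t=0,i=7, bit24=1)
  nb #.###: next=.  (t=0,i=4, bit23=0)
  nb #.##.: next=#  (t=0,i=1, bit22=1)
  nb #.#.#: next=.  (t=5,i=7, bit21=0)
  nb #.#..: next=#  (t=2,i=1, bit20=1)
  nb #..##: next=#  (t=2,i=3, bit19=1)
  nb #..#.: next=.  (t=2,i=9, bit18=0)
  nb #...#: next=#  (t=0,i=8, bit17=1)
  nb #....: next=.  (t=2,i=14, bit16=0)
  nb .####: next=#  (t=1,i=1, bit15=1)
  nb .###.: next=.  (t=0,i=5, bit14=0)
  nb .##.#: next=#  (t=0,i=2, bit13=1)
  nb .##..: next=#  (t=0,i=14, bit12=1)
  nb .#.##: next=#  (t=0,i=0, bit11=1)
  nb .#.#.: next=#  (t=2,i=0, bit10=1)
  nb .#..#: next=.  (t=2,i=2, bit9=0)
  nb .#...: next=#  (t=2,i=13, bit8=1)
  nb ..###: next=#  (t=1,i=7, bit7=1)
  nb ..##.: next=.  (t=0,i=10, bit6=0)
  nb ..#.#: next=.  (t=0,i=23, bit5=0)
  nb ..#..: next=#  (t=4,i=14, bit4=1)
  nb ...##: next=#  (t=0,i=9, bit3=1)
  nb ...#.: next=#  (t=0,i=22, bit2=1)
  nb ....#: next=#  (t=2,i=16, bit1=1)
  nb .....: next=#  (t=2,i=15, bit0=1)
  bits 00001001010110101011110110011111 = 156941727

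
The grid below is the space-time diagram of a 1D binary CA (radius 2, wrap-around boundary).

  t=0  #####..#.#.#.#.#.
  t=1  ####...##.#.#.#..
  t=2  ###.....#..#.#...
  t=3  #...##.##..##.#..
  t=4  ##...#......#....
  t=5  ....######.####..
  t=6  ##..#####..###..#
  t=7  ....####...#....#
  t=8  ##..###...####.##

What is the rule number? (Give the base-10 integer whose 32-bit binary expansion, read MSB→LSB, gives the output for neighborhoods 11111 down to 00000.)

  ##### -> #   bit 31 = 1  t=0,i=2
  ####. -> #   bit 30 = 1  t=0,i=3
  ###.# -> .   bit 29 = 0  t=5,i=9
  ###.. -> .   bit 28 = 0  t=0,i=4
  ##.## -> .   bit 27 = 0  t=3,i=6
  ##.#. -> .   bit 26 = 0  t=1,i=9
  ##..# -> .   bit 25 = 0  t=0,i=5
  ##... -> .   bit 24 = 0  t=1,i=4
  #.### -> #   bit 23 = 1  t=0,i=0
  #.##. -> .   bit 22 = 0  t=3,i=7
  #.#.# -> .   bit 21 = 0  t=0,i=9
  #.#.. -> .   bit 20 = 0  t=1,i=14
  #..## -> .   bit 19 = 0  t=1,i=16
  #..#. -> .   bit 18 = 0  t=0,i=6
  #...# -> .   bit 17 = 0  t=1,i=5
  #.... -> #   bit 16 = 1  t=2,i=4
  .#### -> #   bit 15 = 1  t=0,i=1
  .###. -> .   bit 14 = 0  t=2,i=1
  .##.# -> #   bit 13 = 1  t=1,i=8
  .##.. -> .   bit 12 = 0  t=3,i=8
  .#.## -> .   bit 11 = 0  t=0,i=16
  .#.#. -> #   bit 10 = 1  t=0,i=8
  .#..# -> .   bit 9 = 0  t=1,i=15
  .#... -> #   bit 8 = 1  t=2,i=14
  ..### -> #   bit 7 = 1  t=1,i=0
  ..##. -> .   bit 6 = 0  t=1,i=7
  ..#.# -> #   bit 5 = 1  t=0,i=7
  ..#.. -> #   bit 4 = 1  t=2,i=8
  ...## -> .   bit 3 = 0  t=1,i=6
  ...#. -> #   bit 2 = 1  t=2,i=7
  ....# -> .   bit 1 = 0  t=2,i=6
  ..... -> #   bit 0 = 1  t=2,i=5
  bits 11000000100000011010010110110101 = 3229722037

3229722037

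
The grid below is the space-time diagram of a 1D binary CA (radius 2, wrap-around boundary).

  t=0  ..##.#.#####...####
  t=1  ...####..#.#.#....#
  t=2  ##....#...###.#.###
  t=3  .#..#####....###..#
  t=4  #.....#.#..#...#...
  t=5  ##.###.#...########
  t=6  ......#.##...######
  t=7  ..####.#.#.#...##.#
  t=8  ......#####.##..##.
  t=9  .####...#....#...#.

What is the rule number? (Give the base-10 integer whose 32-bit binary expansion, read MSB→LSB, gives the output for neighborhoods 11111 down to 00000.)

2485271831

  #####|#  b31=1 t=0,i=9
  ####.|.  b30=0 t=0,i=10
  ###.#|.  b29=0 t=2,i=12
  ###..|#  b28=1 t=0,i=11
  ##.##|.  b27=0 t=5,i=2
  ##.#.|#  b26=1 t=0,i=4
  ##..#|.  b25=0 t=0,i=0
  ##...|.  b24=0 t=0,i=12
  #.###|.  b23=0 t=0,i=7
  #.##.|.  b22=0 t=6,i=8
  #.#.#|#  b21=1 t=0,i=5
  #.#..|.  b20=0 t=1,i=13
  #..##|.  b19=0 t=0,i=1
  #..#.|.  b18=0 t=1,i=8
  #...#|#  b17=1 t=0,i=13
  #....|.  b16=0 t=1,i=15
  .####|.  b15=0 t=0,i=8
  .###.|.  b14=0 t=2,i=11
  .##.#|#  b13=1 t=0,i=3
  .##..|#  b12=1 t=6,i=9
  .#.##|#  b11=1 t=0,i=6
  .#.#.|#  b10=1 t=1,i=10
  .#..#|.  b9=0 t=3,i=2
  .#...|#  b8=1 t=1,i=0
  ..###|.  b7=0 t=0,i=15
  ..##.|.  b6=0 t=0,i=2
  ..#.#|.  b5=0 t=1,i=9
  ..#..|#  b4=1 t=1,i=18
  ...##|.  b3=0 t=0,i=14
  ...#.|#  b2=1 t=1,i=17
  ....#|#  b1=1 t=1,i=16
  .....|#  b0=1 t=4,i=3
  bits 10010100001000100011110100010111 = 2485271831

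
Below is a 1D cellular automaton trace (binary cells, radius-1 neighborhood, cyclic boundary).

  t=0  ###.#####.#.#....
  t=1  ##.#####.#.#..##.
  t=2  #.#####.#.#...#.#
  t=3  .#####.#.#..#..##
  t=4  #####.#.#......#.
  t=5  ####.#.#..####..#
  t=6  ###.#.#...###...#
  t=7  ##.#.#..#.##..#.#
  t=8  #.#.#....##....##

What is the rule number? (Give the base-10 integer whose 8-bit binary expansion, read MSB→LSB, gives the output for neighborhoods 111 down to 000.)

  nb ###: next=#  (t=0,i=1, bit7=1)
  nb ##.: next=.  (t=0,i=2, bit6=0)
  nb #.#: next=#  (t=0,i=3, bit5=1)
  nb #..: next=.  (t=0,i=13, bit4=0)
  nb .##: next=#  (t=0,i=0, bit3=1)
  nb .#.: next=.  (t=0,i=10, bit2=0)
  nb ..#: next=.  (t=0,i=16, bit1=0)
  nb ...: next=#  (t=0,i=14, bit0=1)
  bits 10101001 = 169

169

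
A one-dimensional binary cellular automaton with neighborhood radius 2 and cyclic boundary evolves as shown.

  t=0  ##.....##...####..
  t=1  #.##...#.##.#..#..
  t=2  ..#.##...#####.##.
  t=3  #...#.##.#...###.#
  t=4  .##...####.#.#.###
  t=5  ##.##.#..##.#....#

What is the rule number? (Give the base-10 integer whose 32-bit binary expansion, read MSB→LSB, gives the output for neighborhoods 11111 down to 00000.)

  #####|.  b31=0 t=2,i=11
  ####.|.  b30=0 t=0,i=14
  ###.#|#  b29=1 t=2,i=13
  ###..|#  b28=1 t=0,i=15
  ##.##|#  b27=1 t=2,i=14
  ##.#.|#  b26=1 t=1,i=11
  ##..#|.  b25=0 t=0,i=16
  ##...|#  b24=1 t=0,i=2
  #.###|.  b23=0 t=4,i=15
  #.##.|#  b22=1 t=1,i=2
  #.#.#|.  b21=0 t=4,i=11
  #.#..|#  b20=1 t=1,i=12
  #..##|.  b19=0 t=0,i=17
  #..#.|.  b18=0 t=1,i=14
  #...#|#  b17=1 t=0,i=10
  #....|#  b16=1 t=0,i=3
  .####|.  b15=0 t=0,i=13
  .###.|.  b14=0 t=3,i=14
  .##.#|#  b13=1 t=1,i=10
  .##..|.  b12=0 t=0,i=1
  .#.##|.  b11=0 t=1,i=1
  .#.#.|#  b10=1 t=4,i=12
  .#..#|#  b9=1 t=1,i=13
  .#...|.  b8=0 t=3,i=10
  ..###|#  b7=1 t=0,i=12
  ..##.|#  b6=1 t=0,i=0
  ..#.#|.  b5=0 t=1,i=0
  ..#..|#  b4=1 t=1,i=15
  ...##|.  b3=0 t=0,i=6
  ...#.|.  b2=0 t=1,i=6
  ....#|.  b1=0 t=0,i=5
  .....|.  b0=0 t=0,i=4
  bits 00111101010100110010011011010000 = 1028859600

1028859600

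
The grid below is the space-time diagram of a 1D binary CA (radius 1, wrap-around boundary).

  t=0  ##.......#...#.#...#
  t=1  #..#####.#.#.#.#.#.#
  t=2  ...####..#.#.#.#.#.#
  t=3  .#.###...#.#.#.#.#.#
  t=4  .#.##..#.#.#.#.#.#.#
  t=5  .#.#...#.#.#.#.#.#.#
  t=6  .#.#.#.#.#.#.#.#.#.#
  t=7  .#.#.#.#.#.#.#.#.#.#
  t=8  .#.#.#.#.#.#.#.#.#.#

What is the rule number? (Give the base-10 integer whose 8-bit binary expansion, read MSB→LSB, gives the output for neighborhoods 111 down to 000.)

141

  [7] ### => #  t=0,i=0
  [6] ##. => .  t=0,i=1
  [5] #.# => .  t=0,i=14
  [4] #.. => .  t=0,i=2
  [3] .## => #  t=0,i=19
  [2] .#. => #  t=0,i=9
  [1] ..# => .  t=0,i=8
  [0] ... => #  t=0,i=3
  bits 10001101 = 141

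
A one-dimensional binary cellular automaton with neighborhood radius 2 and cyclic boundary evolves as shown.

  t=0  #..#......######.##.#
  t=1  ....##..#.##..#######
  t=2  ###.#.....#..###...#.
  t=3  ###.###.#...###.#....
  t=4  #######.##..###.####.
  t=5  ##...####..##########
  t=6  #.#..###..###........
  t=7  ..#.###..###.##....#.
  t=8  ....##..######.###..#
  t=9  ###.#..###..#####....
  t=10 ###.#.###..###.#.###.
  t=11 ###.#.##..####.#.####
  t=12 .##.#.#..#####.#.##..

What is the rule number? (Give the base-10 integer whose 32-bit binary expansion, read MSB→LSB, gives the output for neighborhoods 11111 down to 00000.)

  ##### -> .   bit 31 = 0  t=0,i=12
  ####. -> #   bit 30 = 1  t=0,i=14
  ###.# -> #   bit 29 = 1  t=0,i=15
  ###.. -> .   bit 28 = 0  t=1,i=20
  ##.## -> #   bit 27 = 1  t=0,i=16
  ##.#. -> .   bit 26 = 0  t=2,i=3
  ##..# -> .   bit 25 = 0  t=0,i=1
  ##... -> #   bit 24 = 1  t=1,i=0
  #.### -> #   bit 23 = 1  t=2,i=0
  #.##. -> #   bit 22 = 1  t=0,i=17
  #.#.# -> #   bit 21 = 1  t=10,i=4
  #.#.. -> #   bit 20 = 1  t=2,i=4
  #..## -> #   bit 19 = 1  t=1,i=13
  #..#. -> .   bit 18 = 0  t=0,i=2
  #...# -> .   bit 17 = 0  t=2,i=17
  #.... -> #   bit 16 = 1  t=0,i=5
  .#### -> #   bit 15 = 1  t=0,i=11
  .###. -> #   bit 14 = 1  t=2,i=1
  .##.# -> #   bit 13 = 1  t=0,i=18
  .##.. -> .   bit 12 = 0  t=0,i=0
  .#.## -> .   bit 11 = 0  t=1,i=9
  .#.#. -> .   bit 10 = 0  t=6,i=1
  .#..# -> .   bit 9 = 0  t=2,i=11
  .#... -> #   bit 8 = 1  t=0,i=4
  ..### -> #   bit 7 = 1  t=0,i=10
  ..##. -> #   bit 6 = 1  t=1,i=4
  ..#.# -> .   bit 5 = 0  t=1,i=8
  ..#.. -> .   bit 4 = 0  t=0,i=3
  ...## -> .   bit 3 = 0  t=0,i=9
  ...#. -> .   bit 2 = 0  t=2,i=9
  ....# -> #   bit 1 = 1  t=0,i=8
  ..... -> .   bit 0 = 0  t=0,i=6
  bits 01101001111110011110000111000010 = 1777983938

1777983938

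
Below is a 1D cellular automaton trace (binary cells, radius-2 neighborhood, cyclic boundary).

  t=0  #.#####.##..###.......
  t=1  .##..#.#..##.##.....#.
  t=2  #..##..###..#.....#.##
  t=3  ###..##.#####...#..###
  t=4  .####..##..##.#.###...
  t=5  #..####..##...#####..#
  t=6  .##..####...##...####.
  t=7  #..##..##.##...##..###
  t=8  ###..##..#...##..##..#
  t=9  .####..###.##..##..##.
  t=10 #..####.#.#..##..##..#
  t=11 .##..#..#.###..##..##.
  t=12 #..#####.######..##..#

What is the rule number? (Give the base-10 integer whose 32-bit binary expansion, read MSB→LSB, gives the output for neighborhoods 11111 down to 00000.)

  ##### -> .   bit 31 = 0  t=0,i=4
  ####. -> #   bit 30 = 1  t=0,i=5
  ###.# -> .   bit 29 = 0  t=0,i=6
  ###.. -> #   bit 28 = 1  t=0,i=14
  ##.## -> #   bit 27 = 1  t=0,i=7
  ##.#. -> .   bit 26 = 0  t=4,i=13
  ##..# -> #   bit 25 = 1  t=0,i=10
  ##... -> .   bit 24 = 0  t=0,i=15
  #.### -> #   bit 23 = 1  t=0,i=2
  #.##. -> .   bit 22 = 0  t=0,i=8
  #.#.# -> #   bit 21 = 1  t=4,i=14
  #.#.. -> #   bit 20 = 1  t=1,i=7
  #..## -> #   bit 19 = 1  t=0,i=11
  #..#. -> #   bit 18 = 1  t=1,i=4
  #...# -> #   bit 17 = 1  t=3,i=14
  #.... -> .   bit 16 = 0  t=0,i=16
  .#### -> .   bit 15 = 0  t=0,i=3
  .###. -> #   bit 14 = 1  t=0,i=13
  .##.# -> .   bit 13 = 0  t=1,i=11
  .##.. -> .   bit 12 = 0  t=0,i=9
  .#.## -> #   bit 11 = 1  t=0,i=1
  .#.#. -> .   bit 10 = 0  t=1,i=6
  .#..# -> #   bit 9 = 1  t=1,i=8
  .#... -> .   bit 8 = 0  t=2,i=13
  ..### -> .   bit 7 = 0  t=0,i=12
  ..##. -> .   bit 6 = 0  t=1,i=1
  ..#.# -> .   bit 5 = 0  t=0,i=0
  ..#.. -> #   bit 4 = 1  t=1,i=20
  ...## -> #   bit 3 = 1  t=4,i=0
  ...#. -> .   bit 2 = 0  t=0,i=21
  ....# -> #   bit 1 = 1  t=0,i=20
  ..... -> .   bit 0 = 0  t=0,i=17
  bits 01011010101111100100101000011010 = 1522420250

1522420250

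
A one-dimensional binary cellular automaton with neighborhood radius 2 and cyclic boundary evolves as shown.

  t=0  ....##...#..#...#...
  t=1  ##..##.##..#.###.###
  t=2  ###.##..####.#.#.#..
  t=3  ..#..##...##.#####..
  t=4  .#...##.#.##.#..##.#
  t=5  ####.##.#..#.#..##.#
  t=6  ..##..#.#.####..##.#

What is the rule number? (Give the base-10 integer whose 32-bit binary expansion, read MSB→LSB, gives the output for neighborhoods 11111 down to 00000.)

1924609381

  #####|.  b31=0 t=1,i=19
  ####.|#  b30=1 t=1,i=0
  ###.#|#  b29=1 t=1,i=15
  ###..|#  b28=1 t=1,i=1
  ##.##|.  b27=0 t=1,i=6
  ##.#.|.  b26=0 t=2,i=12
  ##..#|#  b25=1 t=1,i=2
  ##...|.  b24=0 t=0,i=6
  #.###|#  b23=1 t=1,i=13
  #.##.|.  b22=0 t=1,i=7
  #.#.#|#  b21=1 t=2,i=13
  #.#..|#  b20=1 t=2,i=17
  #..##|.  b19=0 t=1,i=3
  #..#.|#  b18=1 t=0,i=11
  #...#|#  b17=1 t=0,i=7
  #....|#  b16=1 t=0,i=18
  .####|.  b15=0 t=1,i=18
  .###.|.  b14=0 t=1,i=14
  .##.#|#  b13=1 t=1,i=5
  .##..|#  b12=1 t=0,i=5
  .#.##|.  b11=0 t=1,i=12
  .#.#.|#  b10=1 t=2,i=14
  .#..#|.  b9=0 t=0,i=10
  .#...|#  b8=1 t=0,i=13
  ..###|.  b7=0 t=2,i=0
  ..##.|#  b6=1 t=0,i=4
  ..#.#|#  b5=1 t=1,i=11
  ..#..|.  b4=0 t=0,i=9
  ...##|.  b3=0 t=0,i=3
  ...#.|#  b2=1 t=0,i=8
  ....#|.  b1=0 t=0,i=2
  .....|#  b0=1 t=0,i=0
  bits 01110010101101110011010101100101 = 1924609381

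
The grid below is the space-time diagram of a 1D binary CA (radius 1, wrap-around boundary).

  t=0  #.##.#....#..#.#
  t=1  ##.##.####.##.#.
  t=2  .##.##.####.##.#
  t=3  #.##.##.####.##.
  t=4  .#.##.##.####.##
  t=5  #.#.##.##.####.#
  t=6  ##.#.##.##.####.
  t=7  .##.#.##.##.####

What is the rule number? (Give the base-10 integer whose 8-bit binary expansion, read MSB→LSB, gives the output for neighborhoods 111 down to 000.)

243

  nb ###: next=#  (t=1,i=7, bit7=1)
  nb ##.: next=#  (t=0,i=0, bit6=1)
  nb #.#: next=#  (t=0,i=1, bit5=1)
  nb #..: next=#  (t=0,i=6, bit4=1)
  nb .##: next=.  (t=0,i=2, bit3=0)
  nb .#.: next=.  (t=0,i=5, bit2=0)
  nb ..#: next=#  (t=0,i=9, bit1=1)
  nb ...: next=#  (t=0,i=7, bit0=1)
  bits 11110011 = 243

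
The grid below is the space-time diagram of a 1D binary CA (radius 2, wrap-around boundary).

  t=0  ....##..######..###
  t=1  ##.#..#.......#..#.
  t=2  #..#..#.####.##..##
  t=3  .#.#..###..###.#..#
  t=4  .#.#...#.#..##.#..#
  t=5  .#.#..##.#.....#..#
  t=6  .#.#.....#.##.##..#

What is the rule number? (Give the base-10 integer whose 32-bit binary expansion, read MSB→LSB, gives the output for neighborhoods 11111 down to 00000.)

  #####|.  b31=0 t=0,i=10
  ####.|.  b30=0 t=0,i=12
  ###.#|#  b29=1 t=2,i=11
  ###..|.  b28=0 t=0,i=13
  ##.##|#  b27=1 t=2,i=12
  ##.#.|.  b26=0 t=1,i=2
  ##..#|#  b25=1 t=0,i=6
  ##...|#  b24=1 t=0,i=0
  #.###|#  b23=1 t=2,i=8
  #.##.|#  b22=1 t=1,i=0
  #.#.#|#  b21=1 t=3,i=1
  #.#..|#  b20=1 t=1,i=3
  #..##|.  b19=0 t=0,i=7
  #..#.|.  b18=0 t=1,i=5
  #...#|.  b17=0 t=4,i=5
  #....|#  b16=1 t=0,i=1
  .####|.  b15=0 t=0,i=9
  .###.|#  b14=1 t=0,i=17
  .##.#|.  b13=0 t=1,i=1
  .##..|.  b12=0 t=0,i=5
  .#.##|#  b11=1 t=1,i=18
  .#.#.|.  b10=0 t=3,i=0
  .#..#|.  b9=0 t=1,i=4
  .#...|.  b8=0 t=1,i=7
  ..###|.  b7=0 t=0,i=8
  ..##.|.  b6=0 t=0,i=4
  ..#.#|#  b5=1 t=1,i=17
  ..#..|#  b4=1 t=1,i=6
  ...##|#  b3=1 t=0,i=3
  ...#.|#  b2=1 t=1,i=13
  ....#|.  b1=0 t=0,i=2
  .....|#  b0=1 t=1,i=9
  bits 00101011111100010100100000111101 = 737232957

737232957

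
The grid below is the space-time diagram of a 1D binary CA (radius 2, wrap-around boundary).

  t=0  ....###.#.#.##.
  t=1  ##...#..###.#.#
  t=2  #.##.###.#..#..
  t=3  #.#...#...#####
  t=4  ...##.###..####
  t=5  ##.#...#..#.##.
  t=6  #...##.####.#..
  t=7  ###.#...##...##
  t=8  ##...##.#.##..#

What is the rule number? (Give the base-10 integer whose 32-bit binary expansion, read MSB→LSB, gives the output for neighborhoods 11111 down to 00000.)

  nb #####: next=#  (t=3,i=12, bit31=1)
  nb ####.: next=#  (t=3,i=14, bit30=1)
  nb ###.#: next=.  (t=0,i=6, bit29=0)
  nb ###..: next=.  (t=1,i=1, bit28=0)
  nb ##.##: next=.  (t=2,i=4, bit27=0)
  nb ##.#.: next=.  (t=0,i=7, bit26=0)
  nb ##..#: next=.  (t=4,i=9, bit25=0)
  nb ##...: next=#  (t=0,i=14, bit24=1)
  nb #.###: next=.  (t=1,i=14, bit23=0)
  nb #.##.: next=#  (t=0,i=12, bit22=1)
  nb #.#.#: next=#  (t=0,i=8, bit21=1)
  nb #.#..: next=.  (t=2,i=9, bit20=0)
  nb #..##: next=#  (t=1,i=7, bit19=1)
  nb #..#.: next=#  (t=2,i=11, bit18=1)
  nb #...#: next=#  (t=1,i=3, bit17=1)
  nb #....: next=#  (t=0,i=0, bit16=1)
  nb .####: next=#  (t=3,i=11, bit15=1)
  nb .###.: next=#  (t=0,i=5, bit14=1)
  nb .##.#: next=.  (t=2,i=3, bit13=0)
  nb .##..: next=.  (t=0,i=13, bit12=0)
  nb .#.##: next=.  (t=0,i=11, bit11=0)
  nb .#.#.: next=#  (t=0,i=9, bit10=1)
  nb .#..#: next=#  (t=1,i=6, bit9=1)
  nb .#...: next=#  (t=3,i=3, bit8=1)
  nb ..###: next=.  (t=0,i=4, bit7=0)
  nb ..##.: next=#  (t=4,i=3, bit6=1)
  nb ..#.#: next=#  (t=2,i=0, bit5=1)
  nb ..#..: next=#  (t=1,i=5, bit4=1)
  nb ...##: next=.  (t=0,i=3, bit3=0)
  nb ...#.: next=.  (t=1,i=4, bit2=0)
  nb ....#: next=.  (t=0,i=2, bit1=0)
  nb .....: next=#  (t=0,i=1, bit0=1)
  bits 11000001011011111100011101110001 = 3245328241

3245328241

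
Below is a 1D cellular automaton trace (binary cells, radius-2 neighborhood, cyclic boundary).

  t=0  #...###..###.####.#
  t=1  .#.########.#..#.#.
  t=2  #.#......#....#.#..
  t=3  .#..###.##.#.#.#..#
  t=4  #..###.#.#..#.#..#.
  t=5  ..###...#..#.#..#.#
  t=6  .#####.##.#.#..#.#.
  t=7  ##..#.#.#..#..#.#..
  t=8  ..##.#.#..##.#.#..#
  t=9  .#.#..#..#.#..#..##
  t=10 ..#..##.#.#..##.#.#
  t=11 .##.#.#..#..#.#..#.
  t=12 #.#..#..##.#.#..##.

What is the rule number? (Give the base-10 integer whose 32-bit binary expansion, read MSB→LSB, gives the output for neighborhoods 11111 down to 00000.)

  #####|.  b31=0 t=1,i=5
  ####.|#  b30=1 t=0,i=15
  ###.#|.  b29=0 t=0,i=11
  ###..|#  b28=1 t=0,i=6
  ##.##|#  b27=1 t=0,i=12
  ##.#.|.  b26=0 t=1,i=11
  ##..#|#  b25=1 t=0,i=7
  ##...|#  b24=1 t=0,i=1
  #.###|.  b23=0 t=0,i=13
  #.##.|.  b22=0 t=0,i=18
  #.#.#|.  b21=0 t=3,i=11
  #.#..|.  b20=0 t=1,i=12
  #..##|#  b19=1 t=0,i=8
  #..#.|#  b18=1 t=1,i=0
  #...#|.  b17=0 t=0,i=2
  #....|#  b16=1 t=2,i=4
  .####|.  b15=0 t=0,i=14
  .###.|#  b14=1 t=0,i=5
  .##.#|#  b13=1 t=3,i=9
  .##..|.  b12=0 t=0,i=0
  .#.##|#  b11=1 t=1,i=2
  .#.#.|#  b10=1 t=1,i=16
  .#..#|.  b9=0 t=1,i=13
  .#...|.  b8=0 t=2,i=3
  ..###|#  b7=1 t=0,i=4
  ..##.|.  b6=0 t=7,i=0
  ..#.#|.  b5=0 t=1,i=1
  ..#..|#  b4=1 t=2,i=9
  ...##|#  b3=1 t=0,i=3
  ...#.|#  b2=1 t=2,i=8
  ....#|.  b1=0 t=2,i=7
  .....|#  b0=1 t=2,i=5
  bits 01011011000011010110110010011101 = 1527606429

1527606429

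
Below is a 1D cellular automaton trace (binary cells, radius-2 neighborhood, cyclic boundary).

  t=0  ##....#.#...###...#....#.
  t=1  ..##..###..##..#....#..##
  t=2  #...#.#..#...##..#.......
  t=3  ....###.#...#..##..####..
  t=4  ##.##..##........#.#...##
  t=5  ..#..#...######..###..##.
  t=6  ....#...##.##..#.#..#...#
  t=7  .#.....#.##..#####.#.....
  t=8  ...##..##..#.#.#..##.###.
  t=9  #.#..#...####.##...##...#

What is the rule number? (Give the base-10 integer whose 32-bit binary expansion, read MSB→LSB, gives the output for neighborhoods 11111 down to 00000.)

  #####|#  b31=1 t=5,i=11
  ####.|.  b30=0 t=3,i=21
  ###.#|.  b29=0 t=3,i=6
  ###..|.  b28=0 t=0,i=14
  ##.##|#  b27=1 t=4,i=2
  ##.#.|#  b26=1 t=3,i=7
  ##..#|#  b25=1 t=1,i=0
  ##...|#  b24=1 t=0,i=2
  #.###|.  b23=0 t=8,i=21
  #.##.|.  b22=0 t=0,i=0
  #.#.#|.  b21=0 t=8,i=13
  #.#..|#  b20=1 t=0,i=8
  #..##|.  b19=0 t=1,i=1
  #..#.|#  b18=1 t=1,i=14
  #...#|.  b17=0 t=0,i=10
  #....|#  b16=1 t=0,i=3
  .####|.  b15=0 t=3,i=20
  .###.|.  b14=0 t=0,i=13
  .##.#|#  b13=1 t=6,i=9
  .##..|.  b12=0 t=0,i=1
  .#.##|#  b11=1 t=0,i=24
  .#.#.|#  b10=1 t=0,i=7
  .#..#|.  b9=0 t=1,i=21
  .#...|.  b8=0 t=0,i=9
  ..###|#  b7=1 t=0,i=12
  ..##.|.  b6=0 t=1,i=2
  ..#.#|#  b5=1 t=0,i=6
  ..#..|.  b4=0 t=0,i=18
  ...##|#  b3=1 t=0,i=11
  ...#.|.  b2=0 t=0,i=5
  ....#|.  b1=0 t=0,i=4
  .....|#  b0=1 t=2,i=20
  bits 10001111000101010010110010101001 = 2400529577

2400529577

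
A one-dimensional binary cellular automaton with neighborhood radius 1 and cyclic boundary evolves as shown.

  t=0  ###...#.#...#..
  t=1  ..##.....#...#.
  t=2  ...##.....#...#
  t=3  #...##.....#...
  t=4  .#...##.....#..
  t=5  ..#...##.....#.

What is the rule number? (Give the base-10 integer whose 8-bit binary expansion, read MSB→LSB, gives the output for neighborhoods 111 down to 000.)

80

  ### -> .   bit 7 = 0  t=0,i=1
  ##. -> #   bit 6 = 1  t=0,i=2
  #.# -> .   bit 5 = 0  t=0,i=7
  #.. -> #   bit 4 = 1  t=0,i=3
  .## -> .   bit 3 = 0  t=0,i=0
  .#. -> .   bit 2 = 0  t=0,i=6
  ..# -> .   bit 1 = 0  t=0,i=5
  ... -> .   bit 0 = 0  t=0,i=4
  bits 01010000 = 80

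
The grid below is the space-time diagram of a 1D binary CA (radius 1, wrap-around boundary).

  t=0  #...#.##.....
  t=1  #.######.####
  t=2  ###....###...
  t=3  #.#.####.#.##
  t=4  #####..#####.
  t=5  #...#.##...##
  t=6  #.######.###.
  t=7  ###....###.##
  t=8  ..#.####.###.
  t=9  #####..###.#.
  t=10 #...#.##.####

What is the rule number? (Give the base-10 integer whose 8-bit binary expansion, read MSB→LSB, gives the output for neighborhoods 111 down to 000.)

111

  [7] ### => .  t=1,i=3
  [6] ##. => #  t=0,i=7
  [5] #.# => #  t=0,i=5
  [4] #.. => .  t=0,i=1
  [3] .## => #  t=0,i=6
  [2] .#. => #  t=0,i=0
  [1] ..# => #  t=0,i=3
  [0] ... => #  t=0,i=2
  bits 01101111 = 111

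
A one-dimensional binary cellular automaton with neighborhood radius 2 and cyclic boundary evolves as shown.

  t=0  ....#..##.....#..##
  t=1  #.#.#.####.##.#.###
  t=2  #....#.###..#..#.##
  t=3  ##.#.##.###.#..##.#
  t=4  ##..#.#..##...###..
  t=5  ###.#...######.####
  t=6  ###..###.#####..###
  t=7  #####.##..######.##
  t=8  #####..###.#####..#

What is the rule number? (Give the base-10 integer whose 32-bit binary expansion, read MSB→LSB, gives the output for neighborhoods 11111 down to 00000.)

  ##### -> #   bit 31 = 1  t=5,i=0
  ####. -> #   bit 30 = 1  t=1,i=8
  ###.# -> #   bit 29 = 1  t=1,i=0
  ###.. -> #   bit 28 = 1  t=2,i=0
  ##.## -> .   bit 27 = 0  t=1,i=10
  ##.#. -> .   bit 26 = 0  t=1,i=1
  ##..# -> #   bit 25 = 1  t=2,i=10
  ##... -> #   bit 24 = 1  t=0,i=0
  #.### -> .   bit 23 = 0  t=1,i=6
  #.##. -> .   bit 22 = 0  t=1,i=11
  #.#.# -> .   bit 21 = 0  t=1,i=2
  #.#.. -> .   bit 20 = 0  t=3,i=12
  #..## -> #   bit 19 = 1  t=0,i=6
  #..#. -> .   bit 18 = 0  t=2,i=11
  #...# -> #   bit 17 = 1  t=4,i=12
  #.... -> .   bit 16 = 0  t=0,i=1
  .#### -> #   bit 15 = 1  t=1,i=7
  .###. -> #   bit 14 = 1  t=2,i=8
  .##.# -> #   bit 13 = 1  t=1,i=12
  .##.. -> #   bit 12 = 1  t=0,i=8
  .#.## -> #   bit 11 = 1  t=1,i=5
  .#.#. -> .   bit 10 = 0  t=1,i=3
  .#..# -> .   bit 9 = 0  t=0,i=5
  .#... -> #   bit 8 = 1  t=5,i=5
  ..### -> .   bit 7 = 0  t=4,i=14
  ..##. -> #   bit 6 = 1  t=0,i=7
  ..#.# -> #   bit 5 = 1  t=2,i=5
  ..#.. -> #   bit 4 = 1  t=0,i=4
  ...## -> #   bit 3 = 1  t=4,i=13
  ...#. -> .   bit 2 = 0  t=0,i=3
  ....# -> #   bit 1 = 1  t=0,i=2
  ..... -> #   bit 0 = 1  t=0,i=11
  bits 11110011000010101111100101111011 = 4077582715

4077582715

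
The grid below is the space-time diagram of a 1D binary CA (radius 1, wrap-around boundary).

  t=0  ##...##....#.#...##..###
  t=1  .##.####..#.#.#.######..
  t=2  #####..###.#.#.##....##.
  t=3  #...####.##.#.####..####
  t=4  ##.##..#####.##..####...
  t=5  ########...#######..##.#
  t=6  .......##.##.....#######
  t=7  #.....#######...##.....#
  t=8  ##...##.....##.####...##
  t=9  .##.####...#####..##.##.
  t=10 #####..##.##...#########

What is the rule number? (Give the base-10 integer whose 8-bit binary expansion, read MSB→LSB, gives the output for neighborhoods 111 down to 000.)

122

  ### -> .   bit 7 = 0  t=0,i=0
  ##. -> #   bit 6 = 1  t=0,i=1
  #.# -> #   bit 5 = 1  t=0,i=12
  #.. -> #   bit 4 = 1  t=0,i=2
  .## -> #   bit 3 = 1  t=0,i=5
  .#. -> .   bit 2 = 0  t=0,i=11
  ..# -> #   bit 1 = 1  t=0,i=4
  ... -> .   bit 0 = 0  t=0,i=3
  bits 01111010 = 122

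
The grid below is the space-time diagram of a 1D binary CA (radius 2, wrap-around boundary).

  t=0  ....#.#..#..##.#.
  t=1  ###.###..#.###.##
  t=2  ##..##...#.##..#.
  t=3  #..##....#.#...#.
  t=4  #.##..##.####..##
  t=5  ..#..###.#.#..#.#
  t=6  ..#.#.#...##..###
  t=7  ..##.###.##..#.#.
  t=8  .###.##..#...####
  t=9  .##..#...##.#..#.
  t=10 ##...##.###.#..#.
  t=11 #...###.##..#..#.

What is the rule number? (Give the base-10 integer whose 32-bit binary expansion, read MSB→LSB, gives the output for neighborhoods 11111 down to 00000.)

  ##### -> #   bit 31 = 1  t=1,i=0
  ####. -> #   bit 30 = 1  t=1,i=1
  ###.# -> .   bit 29 = 0  t=1,i=2
  ###.. -> .   bit 28 = 0  t=1,i=6
  ##.## -> .   bit 27 = 0  t=1,i=3
  ##.#. -> .   bit 26 = 0  t=0,i=14
  ##..# -> .   bit 25 = 0  t=1,i=7
  ##... -> .   bit 24 = 0  t=2,i=6
  #.### -> #   bit 23 = 1  t=1,i=4
  #.##. -> #   bit 22 = 1  t=2,i=0
  #.#.# -> .   bit 21 = 0  t=5,i=9
  #.#.. -> #   bit 20 = 1  t=0,i=6
  #..## -> #   bit 19 = 1  t=0,i=11
  #..#. -> .   bit 18 = 0  t=0,i=8
  #...# -> .   bit 17 = 0  t=2,i=7
  #.... -> #   bit 16 = 1  t=0,i=0
  .#### -> .   bit 15 = 0  t=1,i=16
  .###. -> #   bit 14 = 1  t=1,i=5
  .##.# -> #   bit 13 = 1  t=0,i=13
  .##.. -> .   bit 12 = 0  t=2,i=1
  .#.## -> .   bit 11 = 0  t=1,i=10
  .#.#. -> #   bit 10 = 1  t=0,i=5
  .#..# -> .   bit 9 = 0  t=0,i=7
  .#... -> #   bit 8 = 1  t=0,i=16
  ..### -> .   bit 7 = 0  t=4,i=15
  ..##. -> #   bit 6 = 1  t=0,i=12
  ..#.# -> #   bit 5 = 1  t=0,i=4
  ..#.. -> #   bit 4 = 1  t=0,i=9
  ...## -> #   bit 3 = 1  t=6,i=9
  ...#. -> .   bit 2 = 0  t=0,i=3
  ....# -> #   bit 1 = 1  t=0,i=2
  ..... -> #   bit 0 = 1  t=0,i=1
  bits 11000000110110010110010101111011 = 3235472763

3235472763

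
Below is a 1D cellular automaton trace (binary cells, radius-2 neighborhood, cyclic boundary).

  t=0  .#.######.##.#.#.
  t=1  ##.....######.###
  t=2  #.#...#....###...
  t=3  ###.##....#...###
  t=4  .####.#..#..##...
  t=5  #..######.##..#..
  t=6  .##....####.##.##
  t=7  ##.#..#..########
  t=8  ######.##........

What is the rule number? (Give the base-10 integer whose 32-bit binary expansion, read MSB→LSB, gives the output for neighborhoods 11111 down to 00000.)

  #####|.  b31=0 t=0,i=5
  ####.|#  b30=1 t=0,i=7
  ###.#|#  b29=1 t=0,i=8
  ###..|.  b28=0 t=1,i=1
  ##.##|#  b27=1 t=0,i=9
  ##.#.|#  b26=1 t=0,i=12
  ##..#|#  b25=1 t=5,i=12
  ##...|#  b24=1 t=1,i=2
  #.###|.  b23=0 t=0,i=3
  #.##.|#  b22=1 t=0,i=10
  #.#.#|.  b21=0 t=0,i=13
  #.#..|#  b20=1 t=0,i=15
  #..##|#  b19=1 t=4,i=11
  #..#.|#  b18=1 t=0,i=0
  #...#|#  b17=1 t=2,i=4
  #....|.  b16=0 t=1,i=3
  .####|.  b15=0 t=0,i=4
  .###.|.  b14=0 t=2,i=12
  .##.#|#  b13=1 t=0,i=11
  .##..|.  b12=0 t=3,i=5
  .#.##|.  b11=0 t=0,i=2
  .#.#.|#  b10=1 t=0,i=14
  .#..#|#  b9=1 t=0,i=16
  .#...|.  b8=0 t=2,i=3
  ..###|.  b7=0 t=1,i=7
  ..##.|.  b6=0 t=4,i=12
  ..#.#|#  b5=1 t=0,i=1
  ..#..|.  b4=0 t=2,i=6
  ...##|#  b3=1 t=1,i=6
  ...#.|#  b2=1 t=2,i=5
  ....#|.  b1=0 t=1,i=5
  .....|.  b0=0 t=1,i=4
  bits 01101111010111100010011000101100 = 1868441132

1868441132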